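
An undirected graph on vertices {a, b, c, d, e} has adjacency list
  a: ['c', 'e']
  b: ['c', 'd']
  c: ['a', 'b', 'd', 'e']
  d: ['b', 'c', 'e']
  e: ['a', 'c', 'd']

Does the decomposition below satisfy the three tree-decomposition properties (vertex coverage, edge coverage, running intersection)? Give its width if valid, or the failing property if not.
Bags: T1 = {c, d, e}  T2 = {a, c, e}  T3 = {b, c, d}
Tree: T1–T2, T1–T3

Every vertex of G appears in some bag (union = {a, b, c, d, e}); every edge is covered by a bag; and for each vertex v the set of bags containing v is connected in the bag tree. The decomposition is therefore valid. The largest bag has 3 vertices, so the width is 2.

Yes; width 2.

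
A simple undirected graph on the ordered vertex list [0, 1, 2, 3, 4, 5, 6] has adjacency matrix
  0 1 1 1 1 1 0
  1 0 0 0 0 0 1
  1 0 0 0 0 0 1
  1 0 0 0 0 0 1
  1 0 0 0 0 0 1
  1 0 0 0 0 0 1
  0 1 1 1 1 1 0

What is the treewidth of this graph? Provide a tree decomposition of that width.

Every bag has size at most 3, so the width is 3 − 1 = 2 and tw(G) ≤ 2. The edges 6–2–0–1–6 form a cycle, so G is not a tree and its treewidth is at least 2. The upper and lower bounds meet at 2, so that is the treewidth.

Treewidth 2.
One such decomposition:
Bags: B1 = {0, 2, 6}  B2 = {0, 1, 6}  B3 = {0, 5, 6}  B4 = {0, 4, 6}  B5 = {0, 3, 6}
Tree: B1–B2, B2–B3, B3–B4, B4–B5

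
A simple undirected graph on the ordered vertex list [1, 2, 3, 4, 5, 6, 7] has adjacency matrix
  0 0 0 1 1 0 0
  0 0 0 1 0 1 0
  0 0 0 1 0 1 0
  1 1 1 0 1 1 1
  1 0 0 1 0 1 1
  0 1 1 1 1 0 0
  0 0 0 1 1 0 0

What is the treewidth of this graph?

A width-2 tree decomposition is:
Bags: B1 = {2, 4, 6}  B2 = {4, 5, 6}  B3 = {1, 4, 5}  B4 = {4, 5, 7}  B5 = {3, 4, 6}
Tree: B1–B2, B2–B3, B3–B4, B2–B5
Every bag has size at most 3, so the width is 3 − 1 = 2 and tw(G) ≤ 2. For the lower bound, the 3 vertices {2, 4, 6} are pairwise adjacent, and any tree decomposition puts a clique entirely inside one bag — forcing width ≥ 2. Combining the bounds, tw(G) = 2.

2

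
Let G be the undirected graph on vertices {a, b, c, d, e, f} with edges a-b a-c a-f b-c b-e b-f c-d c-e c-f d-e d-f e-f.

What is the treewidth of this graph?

A width-3 tree decomposition is:
Bags: B1 = {c, d, e, f}  B2 = {b, c, e, f}  B3 = {a, b, c, f}
Tree: B1–B2, B2–B3
Each bag holds 4 vertices, so the decomposition has width 3, which upper-bounds the treewidth. Conversely, {c, d, e, f} is a clique of size 4, and the vertices of any clique must share a bag in every tree decomposition; so some bag has ≥ 4 vertices and tw(G) ≥ 3. Combining the bounds, tw(G) = 3.

3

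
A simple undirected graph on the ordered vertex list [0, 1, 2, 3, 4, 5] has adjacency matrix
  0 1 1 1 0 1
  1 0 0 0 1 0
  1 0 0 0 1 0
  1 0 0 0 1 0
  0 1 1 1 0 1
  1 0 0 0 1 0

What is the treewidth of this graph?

2

A width-2 tree decomposition is:
Bags: B1 = {0, 1, 4}  B2 = {0, 3, 4}  B3 = {0, 4, 5}  B4 = {0, 2, 4}
Tree: B1–B2, B2–B3, B3–B4
Each bag holds 3 vertices, so the decomposition has width 2, which upper-bounds the treewidth. Since 1–4–3–0–1 is a cycle in G, G is not acyclic. Forests are exactly the graphs of treewidth ≤ 1, so tw(G) ≥ 2. Combining the bounds, tw(G) = 2.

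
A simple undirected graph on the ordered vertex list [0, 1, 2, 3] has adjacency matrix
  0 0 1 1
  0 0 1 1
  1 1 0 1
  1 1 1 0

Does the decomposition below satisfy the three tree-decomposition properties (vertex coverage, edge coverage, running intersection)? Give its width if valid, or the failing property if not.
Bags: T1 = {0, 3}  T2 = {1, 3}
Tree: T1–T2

A tree decomposition must satisfy three properties: every vertex lies in some bag; for every edge, both endpoints lie together in some bag; and for every vertex, the bags containing it form a connected subtree. Here vertex 2 appears in no bag, so the decomposition is invalid.

No — vertex 2 appears in no bag.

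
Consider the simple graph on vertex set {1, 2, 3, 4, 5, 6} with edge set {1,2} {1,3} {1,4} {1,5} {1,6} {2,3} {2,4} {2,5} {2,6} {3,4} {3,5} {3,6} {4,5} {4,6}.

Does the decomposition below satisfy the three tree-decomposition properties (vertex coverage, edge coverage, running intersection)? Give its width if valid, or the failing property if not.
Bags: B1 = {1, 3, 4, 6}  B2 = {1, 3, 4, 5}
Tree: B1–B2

A tree decomposition must satisfy three properties: every vertex lies in some bag; for every edge, both endpoints lie together in some bag; and for every vertex, the bags containing it form a connected subtree. Here vertex 2 appears in no bag, so the decomposition is invalid.

No — vertex 2 appears in no bag.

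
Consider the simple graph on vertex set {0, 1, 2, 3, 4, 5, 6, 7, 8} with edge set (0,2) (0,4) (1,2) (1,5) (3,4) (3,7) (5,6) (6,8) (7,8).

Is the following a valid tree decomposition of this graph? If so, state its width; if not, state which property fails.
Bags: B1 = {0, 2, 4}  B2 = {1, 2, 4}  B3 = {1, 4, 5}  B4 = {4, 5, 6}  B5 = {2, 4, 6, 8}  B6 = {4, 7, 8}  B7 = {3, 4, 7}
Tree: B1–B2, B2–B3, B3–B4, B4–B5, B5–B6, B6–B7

No — bags containing vertex 2 are not connected in the tree.

A tree decomposition must satisfy three properties: every vertex lies in some bag; for every edge, both endpoints lie together in some bag; and for every vertex, the bags containing it form a connected subtree. Here bags containing vertex 2 are not connected in the tree, so the decomposition is invalid.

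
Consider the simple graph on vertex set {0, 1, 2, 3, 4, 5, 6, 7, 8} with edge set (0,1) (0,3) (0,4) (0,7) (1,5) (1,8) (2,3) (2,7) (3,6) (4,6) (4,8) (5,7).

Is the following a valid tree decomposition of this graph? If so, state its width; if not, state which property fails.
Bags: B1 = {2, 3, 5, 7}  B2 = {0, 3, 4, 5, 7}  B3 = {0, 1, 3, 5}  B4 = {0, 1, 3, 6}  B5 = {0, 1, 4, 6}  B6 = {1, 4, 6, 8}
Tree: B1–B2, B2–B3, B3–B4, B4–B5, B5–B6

No — bags containing vertex 4 are not connected in the tree.

A tree decomposition must satisfy three properties: every vertex lies in some bag; for every edge, both endpoints lie together in some bag; and for every vertex, the bags containing it form a connected subtree. Here bags containing vertex 4 are not connected in the tree, so the decomposition is invalid.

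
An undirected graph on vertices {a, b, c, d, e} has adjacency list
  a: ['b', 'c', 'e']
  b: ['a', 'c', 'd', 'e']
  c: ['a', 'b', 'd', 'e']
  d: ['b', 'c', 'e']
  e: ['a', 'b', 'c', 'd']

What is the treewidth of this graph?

3

A width-3 tree decomposition is:
Bags: B1 = {b, c, d, e}  B2 = {a, b, c, e}
Tree: B1–B2
Each bag holds 4 vertices, so the decomposition has width 3, which upper-bounds the treewidth. Conversely, {b, c, d, e} is a clique of size 4, and the vertices of any clique must share a bag in every tree decomposition; so some bag has ≥ 4 vertices and tw(G) ≥ 3. Combining the bounds, tw(G) = 3.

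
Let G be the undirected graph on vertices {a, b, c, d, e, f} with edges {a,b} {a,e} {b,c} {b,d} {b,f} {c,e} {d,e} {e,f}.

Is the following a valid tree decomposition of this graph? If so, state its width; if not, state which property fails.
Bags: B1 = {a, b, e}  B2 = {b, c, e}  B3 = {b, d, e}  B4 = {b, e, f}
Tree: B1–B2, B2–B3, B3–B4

Yes; width 2.

Checking the three conditions: (i) the bags cover all of {a, b, c, d, e, f}; (ii) for each edge, some bag contains both endpoints; (iii) the bags containing any fixed vertex form a subtree. All hold, so the decomposition is valid with width 3 − 1 = 2.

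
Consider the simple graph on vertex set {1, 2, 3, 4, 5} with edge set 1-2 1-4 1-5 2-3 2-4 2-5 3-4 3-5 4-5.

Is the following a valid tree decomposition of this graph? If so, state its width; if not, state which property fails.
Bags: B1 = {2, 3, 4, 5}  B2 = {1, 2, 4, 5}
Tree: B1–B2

Yes; width 3.

Checking the three conditions: (i) the bags cover all of {1, 2, 3, 4, 5}; (ii) for each edge, some bag contains both endpoints; (iii) the bags containing any fixed vertex form a subtree. All hold, so the decomposition is valid with width 4 − 1 = 3.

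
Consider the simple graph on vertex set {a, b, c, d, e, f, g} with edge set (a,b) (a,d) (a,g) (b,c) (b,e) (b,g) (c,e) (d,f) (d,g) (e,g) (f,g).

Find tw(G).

A width-2 tree decomposition is:
Bags: B1 = {b, e, g}  B2 = {a, b, g}  B3 = {a, d, g}  B4 = {d, f, g}  B5 = {b, c, e}
Tree: B1–B2, B2–B3, B3–B4, B1–B5
Each bag holds 3 vertices, so the decomposition has width 2, which upper-bounds the treewidth. Conversely, {d, f, g} is a clique of size 3, and the vertices of any clique must share a bag in every tree decomposition; so some bag has ≥ 3 vertices and tw(G) ≥ 2. The upper and lower bounds meet at 2, so that is the treewidth.

2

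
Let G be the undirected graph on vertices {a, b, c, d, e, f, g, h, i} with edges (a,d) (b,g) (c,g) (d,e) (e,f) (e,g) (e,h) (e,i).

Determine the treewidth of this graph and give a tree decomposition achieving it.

Treewidth 1.
Bags: B1 = {d, e}  B2 = {e, g}  B3 = {b, g}  B4 = {e, f}  B5 = {c, g}  B6 = {a, d}  B7 = {e, h}  B8 = {e, i}
Tree: B1–B2, B2–B3, B2–B4, B2–B5, B1–B6, B2–B7, B1–B8

Each bag holds 2 vertices, so the decomposition has width 1, which upper-bounds the treewidth. Since G has at least one edge (e.g. e–d), it is not an edgeless graph, so tw(G) ≥ 1. The upper and lower bounds meet at 1, so that is the treewidth.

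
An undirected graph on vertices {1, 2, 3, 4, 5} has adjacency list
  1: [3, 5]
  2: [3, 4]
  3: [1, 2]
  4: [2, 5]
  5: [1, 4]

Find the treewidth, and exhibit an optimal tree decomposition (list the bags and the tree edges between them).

Each bag holds 3 vertices, so the decomposition has width 2, which upper-bounds the treewidth. The edges 2–3–1–5–4–2 form a cycle, so G is not a tree and its treewidth is at least 2. Hence tw(G) = 2 exactly.

Treewidth 2.
Bags: B1 = {1, 2, 3}  B2 = {1, 2, 5}  B3 = {2, 4, 5}
Tree: B1–B2, B2–B3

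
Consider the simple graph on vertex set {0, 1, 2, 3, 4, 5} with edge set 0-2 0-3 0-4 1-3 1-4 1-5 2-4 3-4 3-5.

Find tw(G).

A width-2 tree decomposition is:
Bags: B1 = {0, 2, 4}  B2 = {0, 3, 4}  B3 = {1, 3, 4}  B4 = {1, 3, 5}
Tree: B1–B2, B2–B3, B3–B4
The largest bag has 3 vertices, giving width 2; this decomposition certifies tw(G) ≤ 2. Conversely, {0, 2, 4} is a clique of size 3, and the vertices of any clique must share a bag in every tree decomposition; so some bag has ≥ 3 vertices and tw(G) ≥ 2. Therefore the treewidth is 2.

2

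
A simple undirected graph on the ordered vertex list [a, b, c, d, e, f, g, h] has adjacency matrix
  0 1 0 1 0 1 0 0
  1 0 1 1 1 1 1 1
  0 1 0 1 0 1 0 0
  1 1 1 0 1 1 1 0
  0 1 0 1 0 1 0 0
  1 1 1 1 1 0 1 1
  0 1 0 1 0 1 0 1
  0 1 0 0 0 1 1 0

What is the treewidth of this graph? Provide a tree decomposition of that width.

The largest bag has 4 vertices, giving width 3; this decomposition certifies tw(G) ≤ 3. On the other hand G contains the 4-clique {b, d, f, g}. A clique must lie in a single bag of any decomposition, so no decomposition can have width below 3. Combining the bounds, tw(G) = 3.

Treewidth 3.
One such decomposition:
Bags: B1 = {b, d, f, g}  B2 = {a, b, d, f}  B3 = {b, f, g, h}  B4 = {b, d, e, f}  B5 = {b, c, d, f}
Tree: B1–B2, B1–B3, B1–B4, B2–B5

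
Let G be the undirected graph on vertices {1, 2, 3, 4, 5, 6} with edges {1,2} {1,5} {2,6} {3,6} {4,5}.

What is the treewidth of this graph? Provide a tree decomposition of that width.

Treewidth 1.
Bags: B1 = {4, 5}  B2 = {1, 5}  B3 = {1, 2}  B4 = {2, 6}  B5 = {3, 6}
Tree: B1–B2, B2–B3, B3–B4, B4–B5

Every bag has size at most 2, so the width is 2 − 1 = 1 and tw(G) ≤ 1. Any graph with an edge has treewidth ≥ 1, and G has the edge 4–5. Therefore the treewidth is 1.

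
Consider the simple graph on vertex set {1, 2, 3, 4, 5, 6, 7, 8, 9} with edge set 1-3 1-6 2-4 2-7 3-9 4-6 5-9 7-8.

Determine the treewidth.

A width-1 tree decomposition is:
Bags: B1 = {7, 8}  B2 = {2, 7}  B3 = {2, 4}  B4 = {4, 6}  B5 = {1, 6}  B6 = {1, 3}  B7 = {3, 9}  B8 = {5, 9}
Tree: B1–B2, B2–B3, B3–B4, B4–B5, B5–B6, B6–B7, B7–B8
The largest bag has 2 vertices, giving width 1; this decomposition certifies tw(G) ≤ 1. Any graph with an edge has treewidth ≥ 1, and G has the edge 8–7. The upper and lower bounds meet at 1, so that is the treewidth.

1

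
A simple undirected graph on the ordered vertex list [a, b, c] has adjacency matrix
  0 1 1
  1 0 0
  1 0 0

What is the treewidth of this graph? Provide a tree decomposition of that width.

Treewidth 1.
Bags: B1 = {a, b}  B2 = {a, c}
Tree: B1–B2

The largest bag has 2 vertices, giving width 1; this decomposition certifies tw(G) ≤ 1. Since G has at least one edge (e.g. a–b), it is not an edgeless graph, so tw(G) ≥ 1. Hence tw(G) = 1 exactly.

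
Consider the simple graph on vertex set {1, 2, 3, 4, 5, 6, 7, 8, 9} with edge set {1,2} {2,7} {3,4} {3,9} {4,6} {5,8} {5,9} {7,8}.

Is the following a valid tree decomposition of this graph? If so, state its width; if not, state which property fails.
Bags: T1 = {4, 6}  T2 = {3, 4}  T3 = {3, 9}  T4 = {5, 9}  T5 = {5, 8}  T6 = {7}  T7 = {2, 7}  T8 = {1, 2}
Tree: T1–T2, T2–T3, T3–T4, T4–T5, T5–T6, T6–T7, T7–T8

A tree decomposition must satisfy three properties: every vertex lies in some bag; for every edge, both endpoints lie together in some bag; and for every vertex, the bags containing it form a connected subtree. Here edge (8,7) lies in no bag, so the decomposition is invalid.

No — edge (8,7) lies in no bag.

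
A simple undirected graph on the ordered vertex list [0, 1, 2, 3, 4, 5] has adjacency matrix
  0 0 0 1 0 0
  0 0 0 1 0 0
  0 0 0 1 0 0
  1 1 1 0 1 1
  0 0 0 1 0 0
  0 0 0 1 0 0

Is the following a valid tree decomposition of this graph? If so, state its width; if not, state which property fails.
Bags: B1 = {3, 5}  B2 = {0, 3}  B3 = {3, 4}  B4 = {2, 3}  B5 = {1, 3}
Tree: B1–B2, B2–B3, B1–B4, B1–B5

Yes; width 1.

Every vertex of G appears in some bag (union = {0, 1, 2, 3, 4, 5}); every edge is covered by a bag; and for each vertex v the set of bags containing v is connected in the bag tree. The decomposition is therefore valid. The largest bag has 2 vertices, so the width is 1.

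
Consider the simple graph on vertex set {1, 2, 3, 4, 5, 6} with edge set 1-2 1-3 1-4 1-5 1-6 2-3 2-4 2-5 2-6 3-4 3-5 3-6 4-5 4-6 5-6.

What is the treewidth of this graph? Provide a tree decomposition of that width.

With just one bag of size 6, the width is 6 − 1 = 5, so tw(G) ≤ 5. For the lower bound, the 6 vertices {1, 2, 3, 4, 5, 6} are pairwise adjacent, and any tree decomposition puts a clique entirely inside one bag — forcing width ≥ 5. Combining the bounds, tw(G) = 5.

Treewidth 5.
One optimal decomposition is:
Bags: B1 = {1, 2, 3, 4, 5, 6}
Tree: (single bag)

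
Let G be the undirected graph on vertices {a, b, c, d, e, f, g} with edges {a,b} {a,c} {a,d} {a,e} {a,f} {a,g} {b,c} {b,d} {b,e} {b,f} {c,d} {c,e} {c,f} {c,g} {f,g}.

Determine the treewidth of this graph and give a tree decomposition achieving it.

Treewidth 3.
One such decomposition:
Bags: B1 = {a, b, c, e}  B2 = {a, b, c, f}  B3 = {a, c, f, g}  B4 = {a, b, c, d}
Tree: B1–B2, B2–B3, B1–B4

Each bag holds 4 vertices, so the decomposition has width 3, which upper-bounds the treewidth. On the other hand G contains the 4-clique {a, c, f, g}. A clique must lie in a single bag of any decomposition, so no decomposition can have width below 3. Therefore the treewidth is 3.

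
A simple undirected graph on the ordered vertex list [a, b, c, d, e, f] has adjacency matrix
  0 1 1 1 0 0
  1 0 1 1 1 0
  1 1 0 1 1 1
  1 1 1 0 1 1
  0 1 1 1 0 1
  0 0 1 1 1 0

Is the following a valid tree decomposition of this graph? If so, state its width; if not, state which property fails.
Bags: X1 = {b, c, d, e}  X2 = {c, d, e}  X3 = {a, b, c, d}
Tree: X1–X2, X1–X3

No — vertex f appears in no bag.

A tree decomposition must satisfy three properties: every vertex lies in some bag; for every edge, both endpoints lie together in some bag; and for every vertex, the bags containing it form a connected subtree. Here vertex f appears in no bag, so the decomposition is invalid.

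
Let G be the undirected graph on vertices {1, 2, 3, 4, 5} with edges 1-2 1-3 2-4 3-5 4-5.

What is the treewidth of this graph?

2

A width-2 tree decomposition is:
Bags: B1 = {1, 3, 5}  B2 = {1, 2, 5}  B3 = {2, 4, 5}
Tree: B1–B2, B2–B3
The largest bag has 3 vertices, giving width 2; this decomposition certifies tw(G) ≤ 2. For the lower bound, G contains the cycle 5–3–1–2–4–5, so G is not a forest; only forests have treewidth ≤ 1, hence tw(G) ≥ 2. Hence tw(G) = 2 exactly.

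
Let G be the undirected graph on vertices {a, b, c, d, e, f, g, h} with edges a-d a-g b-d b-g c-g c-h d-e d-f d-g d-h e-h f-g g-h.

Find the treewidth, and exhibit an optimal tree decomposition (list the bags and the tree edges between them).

Treewidth 2.
One optimal decomposition is:
Bags: B1 = {d, g, h}  B2 = {b, d, g}  B3 = {d, f, g}  B4 = {c, g, h}  B5 = {a, d, g}  B6 = {d, e, h}
Tree: B1–B2, B1–B3, B1–B4, B1–B5, B1–B6

Every bag has size at most 3, so the width is 3 − 1 = 2 and tw(G) ≤ 2. For the lower bound, the 3 vertices {d, g, h} are pairwise adjacent, and any tree decomposition puts a clique entirely inside one bag — forcing width ≥ 2. The upper and lower bounds meet at 2, so that is the treewidth.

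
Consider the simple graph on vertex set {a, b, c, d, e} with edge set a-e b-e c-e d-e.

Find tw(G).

A width-1 tree decomposition is:
Bags: B1 = {a, e}  B2 = {b, e}  B3 = {c, e}  B4 = {d, e}
Tree: B1–B2, B2–B3, B1–B4
The largest bag has 2 vertices, giving width 1; this decomposition certifies tw(G) ≤ 1. Any graph with an edge has treewidth ≥ 1, and G has the edge a–e. Hence tw(G) = 1 exactly.

1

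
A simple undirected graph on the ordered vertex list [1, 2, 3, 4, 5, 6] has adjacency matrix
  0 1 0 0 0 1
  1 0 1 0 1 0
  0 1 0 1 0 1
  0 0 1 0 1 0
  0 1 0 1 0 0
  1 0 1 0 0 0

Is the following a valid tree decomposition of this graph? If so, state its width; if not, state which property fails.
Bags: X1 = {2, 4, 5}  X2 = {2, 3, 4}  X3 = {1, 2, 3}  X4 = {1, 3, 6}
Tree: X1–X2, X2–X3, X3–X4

Every vertex of G appears in some bag (union = {1, 2, 3, 4, 5, 6}); every edge is covered by a bag; and for each vertex v the set of bags containing v is connected in the bag tree. The decomposition is therefore valid. The largest bag has 3 vertices, so the width is 2.

Yes; width 2.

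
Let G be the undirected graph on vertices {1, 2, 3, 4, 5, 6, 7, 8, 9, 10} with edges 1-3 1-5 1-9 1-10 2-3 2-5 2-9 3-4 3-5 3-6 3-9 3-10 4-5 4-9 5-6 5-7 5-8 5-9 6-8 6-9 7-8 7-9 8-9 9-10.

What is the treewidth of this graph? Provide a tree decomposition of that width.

Treewidth 3.
One such decomposition:
Bags: B1 = {5, 7, 8, 9}  B2 = {5, 6, 8, 9}  B3 = {3, 5, 6, 9}  B4 = {1, 3, 5, 9}  B5 = {1, 3, 9, 10}  B6 = {3, 4, 5, 9}  B7 = {2, 3, 5, 9}
Tree: B1–B2, B2–B3, B3–B4, B4–B5, B3–B6, B3–B7

The largest bag has 4 vertices, giving width 3; this decomposition certifies tw(G) ≤ 3. Conversely, {1, 3, 9, 10} is a clique of size 4, and the vertices of any clique must share a bag in every tree decomposition; so some bag has ≥ 4 vertices and tw(G) ≥ 3. Therefore the treewidth is 3.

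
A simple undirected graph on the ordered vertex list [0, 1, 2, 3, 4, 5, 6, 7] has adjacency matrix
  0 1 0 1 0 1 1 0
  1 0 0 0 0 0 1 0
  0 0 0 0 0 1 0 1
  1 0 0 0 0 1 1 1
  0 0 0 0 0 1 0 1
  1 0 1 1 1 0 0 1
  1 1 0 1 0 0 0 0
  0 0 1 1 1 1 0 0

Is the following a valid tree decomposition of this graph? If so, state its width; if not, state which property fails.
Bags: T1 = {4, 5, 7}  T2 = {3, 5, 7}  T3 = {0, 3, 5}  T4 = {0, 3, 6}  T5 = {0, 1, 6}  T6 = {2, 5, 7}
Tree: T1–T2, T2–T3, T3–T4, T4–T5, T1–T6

Vertex coverage: the bags together contain {0, 1, 2, 3, 4, 5, 6, 7}, the full vertex set. Edge coverage: each edge of G has both endpoints in at least one bag. Running intersection: for every vertex, the bags containing it form a connected subtree. All three properties hold, so this is a valid tree decomposition of width max|bag| − 1 = 2, and hence tw(G) ≤ 2.

Yes; width 2.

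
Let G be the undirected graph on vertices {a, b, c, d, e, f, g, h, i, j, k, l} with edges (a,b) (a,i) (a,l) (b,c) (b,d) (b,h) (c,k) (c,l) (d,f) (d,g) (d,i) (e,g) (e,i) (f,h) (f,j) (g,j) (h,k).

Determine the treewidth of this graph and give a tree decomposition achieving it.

Every bag has size at most 4, so the width is 4 − 1 = 3 and tw(G) ≤ 3. For the lower bound: the 4 vertex sets {e,g,j}, {i}, {d}, {a,b,f,h} are disjoint, each induces a connected subgraph, and every pair is joined by at least one edge of G. Contracting each set to a single vertex therefore yields K_{4} as a minor, and since treewidth is minor-monotone, tw(G) ≥ tw(K_{4}) = 3. Hence tw(G) = 3 exactly.

Treewidth 3.
Bags: B1 = {e, g, i, j}  B2 = {d, g, i, j}  B3 = {d, f, i, j}  B4 = {a, d, f, i}  B5 = {a, b, d, f}  B6 = {a, b, f, h}  B7 = {a, b, h, l}  B8 = {b, c, h, l}  B9 = {c, h, k, l}
Tree: B1–B2, B2–B3, B3–B4, B4–B5, B5–B6, B6–B7, B7–B8, B8–B9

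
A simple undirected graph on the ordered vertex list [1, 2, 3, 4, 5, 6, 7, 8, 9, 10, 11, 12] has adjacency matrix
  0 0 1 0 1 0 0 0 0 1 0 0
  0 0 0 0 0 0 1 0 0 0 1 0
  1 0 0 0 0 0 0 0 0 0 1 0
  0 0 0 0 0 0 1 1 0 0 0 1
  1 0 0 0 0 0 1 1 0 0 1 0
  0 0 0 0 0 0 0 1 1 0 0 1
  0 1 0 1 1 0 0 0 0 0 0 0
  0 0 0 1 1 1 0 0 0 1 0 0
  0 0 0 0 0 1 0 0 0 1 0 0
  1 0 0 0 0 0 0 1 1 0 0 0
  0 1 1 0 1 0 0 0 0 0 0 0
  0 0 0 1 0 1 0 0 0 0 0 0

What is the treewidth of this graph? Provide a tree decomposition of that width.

Treewidth 3.
One such decomposition:
Bags: B1 = {4, 6, 9, 12}  B2 = {4, 6, 8, 9}  B3 = {4, 8, 9, 10}  B4 = {4, 7, 8, 10}  B5 = {5, 7, 8, 10}  B6 = {1, 5, 7, 10}  B7 = {1, 2, 5, 7}  B8 = {1, 2, 5, 11}  B9 = {1, 2, 3, 11}
Tree: B1–B2, B2–B3, B3–B4, B4–B5, B5–B6, B6–B7, B7–B8, B8–B9

Each bag holds 4 vertices, so the decomposition has width 3, which upper-bounds the treewidth. For the lower bound: the 4 vertex sets {6,9,12}, {4}, {8}, {1,5,7,10} are disjoint, each induces a connected subgraph, and every pair is joined by at least one edge of G. Contracting each set to a single vertex therefore yields K_{4} as a minor, and since treewidth is minor-monotone, tw(G) ≥ tw(K_{4}) = 3. The upper and lower bounds meet at 3, so that is the treewidth.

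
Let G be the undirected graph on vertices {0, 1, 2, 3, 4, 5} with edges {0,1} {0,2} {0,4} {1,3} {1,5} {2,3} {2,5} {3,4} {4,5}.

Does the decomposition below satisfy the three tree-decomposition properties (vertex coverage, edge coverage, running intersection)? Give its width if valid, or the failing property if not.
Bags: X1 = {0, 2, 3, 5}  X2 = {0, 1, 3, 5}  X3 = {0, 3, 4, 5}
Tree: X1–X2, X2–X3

Every vertex of G appears in some bag (union = {0, 1, 2, 3, 4, 5}); every edge is covered by a bag; and for each vertex v the set of bags containing v is connected in the bag tree. The decomposition is therefore valid. The largest bag has 4 vertices, so the width is 3.

Yes; width 3.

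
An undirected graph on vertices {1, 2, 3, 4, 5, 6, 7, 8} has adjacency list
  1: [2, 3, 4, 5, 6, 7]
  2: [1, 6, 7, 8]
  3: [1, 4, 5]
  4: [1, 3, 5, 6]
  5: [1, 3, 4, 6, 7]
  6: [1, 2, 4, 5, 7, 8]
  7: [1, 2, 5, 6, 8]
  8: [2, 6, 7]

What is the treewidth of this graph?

A width-3 tree decomposition is:
Bags: B1 = {1, 3, 4, 5}  B2 = {1, 4, 5, 6}  B3 = {1, 5, 6, 7}  B4 = {1, 2, 6, 7}  B5 = {2, 6, 7, 8}
Tree: B1–B2, B2–B3, B3–B4, B4–B5
Every bag has size at most 4, so the width is 4 − 1 = 3 and tw(G) ≤ 3. For the lower bound, the 4 vertices {2, 6, 7, 8} are pairwise adjacent, and any tree decomposition puts a clique entirely inside one bag — forcing width ≥ 3. Therefore the treewidth is 3.

3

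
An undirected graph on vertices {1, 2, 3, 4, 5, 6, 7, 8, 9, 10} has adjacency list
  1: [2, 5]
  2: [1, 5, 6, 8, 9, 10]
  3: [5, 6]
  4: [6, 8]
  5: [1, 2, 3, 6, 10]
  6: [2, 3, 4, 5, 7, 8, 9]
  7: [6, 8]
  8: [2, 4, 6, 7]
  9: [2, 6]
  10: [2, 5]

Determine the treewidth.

2

A width-2 tree decomposition is:
Bags: B1 = {3, 5, 6}  B2 = {2, 5, 6}  B3 = {2, 6, 9}  B4 = {2, 6, 8}  B5 = {2, 5, 10}  B6 = {1, 2, 5}  B7 = {6, 7, 8}  B8 = {4, 6, 8}
Tree: B1–B2, B2–B3, B3–B4, B2–B5, B2–B6, B4–B7, B7–B8
The largest bag has 3 vertices, giving width 2; this decomposition certifies tw(G) ≤ 2. For the lower bound, the 3 vertices {1, 2, 5} are pairwise adjacent, and any tree decomposition puts a clique entirely inside one bag — forcing width ≥ 2. The upper and lower bounds meet at 2, so that is the treewidth.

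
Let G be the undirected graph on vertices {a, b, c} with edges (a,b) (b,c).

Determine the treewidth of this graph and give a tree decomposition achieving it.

Treewidth 1.
One such decomposition:
Bags: B1 = {a, b}  B2 = {b, c}
Tree: B1–B2

Each bag holds 2 vertices, so the decomposition has width 1, which upper-bounds the treewidth. G has an edge, so its treewidth is at least 1. Combining the bounds, tw(G) = 1.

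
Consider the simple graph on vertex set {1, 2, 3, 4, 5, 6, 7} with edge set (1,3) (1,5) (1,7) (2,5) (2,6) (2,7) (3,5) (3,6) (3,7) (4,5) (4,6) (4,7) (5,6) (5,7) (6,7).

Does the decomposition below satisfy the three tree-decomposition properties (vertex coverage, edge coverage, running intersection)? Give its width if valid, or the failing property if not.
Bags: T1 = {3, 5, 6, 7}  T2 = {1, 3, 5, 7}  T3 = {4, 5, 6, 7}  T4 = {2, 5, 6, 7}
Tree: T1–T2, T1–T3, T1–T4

Yes; width 3.

Checking the three conditions: (i) the bags cover all of {1, 2, 3, 4, 5, 6, 7}; (ii) for each edge, some bag contains both endpoints; (iii) the bags containing any fixed vertex form a subtree. All hold, so the decomposition is valid with width 4 − 1 = 3.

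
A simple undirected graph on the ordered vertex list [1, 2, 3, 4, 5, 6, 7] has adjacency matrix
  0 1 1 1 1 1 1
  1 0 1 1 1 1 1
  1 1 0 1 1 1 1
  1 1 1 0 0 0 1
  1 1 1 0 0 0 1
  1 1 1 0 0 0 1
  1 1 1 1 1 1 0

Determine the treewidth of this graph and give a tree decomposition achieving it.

Every bag has size at most 5, so the width is 5 − 1 = 4 and tw(G) ≤ 4. On the other hand G contains the 5-clique {1, 2, 3, 4, 7}. A clique must lie in a single bag of any decomposition, so no decomposition can have width below 4. Hence tw(G) = 4 exactly.

Treewidth 4.
One such decomposition:
Bags: B1 = {1, 2, 3, 5, 7}  B2 = {1, 2, 3, 4, 7}  B3 = {1, 2, 3, 6, 7}
Tree: B1–B2, B1–B3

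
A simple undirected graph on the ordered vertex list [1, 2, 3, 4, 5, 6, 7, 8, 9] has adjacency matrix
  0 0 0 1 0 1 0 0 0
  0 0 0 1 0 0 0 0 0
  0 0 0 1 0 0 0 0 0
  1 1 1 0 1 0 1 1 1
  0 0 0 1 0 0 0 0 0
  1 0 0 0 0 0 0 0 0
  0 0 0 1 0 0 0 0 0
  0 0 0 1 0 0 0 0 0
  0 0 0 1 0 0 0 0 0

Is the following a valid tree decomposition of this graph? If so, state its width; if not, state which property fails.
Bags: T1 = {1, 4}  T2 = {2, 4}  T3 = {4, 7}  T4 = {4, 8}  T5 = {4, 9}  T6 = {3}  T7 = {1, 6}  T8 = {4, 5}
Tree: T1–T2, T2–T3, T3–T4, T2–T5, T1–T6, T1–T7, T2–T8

No — edge (4,3) lies in no bag.

A tree decomposition must satisfy three properties: every vertex lies in some bag; for every edge, both endpoints lie together in some bag; and for every vertex, the bags containing it form a connected subtree. Here edge (4,3) lies in no bag, so the decomposition is invalid.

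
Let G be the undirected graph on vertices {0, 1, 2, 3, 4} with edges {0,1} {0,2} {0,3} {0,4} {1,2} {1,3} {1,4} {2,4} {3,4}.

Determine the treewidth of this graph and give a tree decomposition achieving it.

Each bag holds 4 vertices, so the decomposition has width 3, which upper-bounds the treewidth. On the other hand G contains the 4-clique {0, 1, 2, 4}. A clique must lie in a single bag of any decomposition, so no decomposition can have width below 3. Therefore the treewidth is 3.

Treewidth 3.
One such decomposition:
Bags: B1 = {0, 1, 2, 4}  B2 = {0, 1, 3, 4}
Tree: B1–B2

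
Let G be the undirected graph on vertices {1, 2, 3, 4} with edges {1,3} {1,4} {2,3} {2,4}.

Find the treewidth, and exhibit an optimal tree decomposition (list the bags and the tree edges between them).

Treewidth 2.
Bags: B1 = {1, 3, 4}  B2 = {2, 3, 4}
Tree: B1–B2

Each bag holds 3 vertices, so the decomposition has width 2, which upper-bounds the treewidth. The edges 3–1–4–2–3 form a cycle, so G is not a tree and its treewidth is at least 2. Therefore the treewidth is 2.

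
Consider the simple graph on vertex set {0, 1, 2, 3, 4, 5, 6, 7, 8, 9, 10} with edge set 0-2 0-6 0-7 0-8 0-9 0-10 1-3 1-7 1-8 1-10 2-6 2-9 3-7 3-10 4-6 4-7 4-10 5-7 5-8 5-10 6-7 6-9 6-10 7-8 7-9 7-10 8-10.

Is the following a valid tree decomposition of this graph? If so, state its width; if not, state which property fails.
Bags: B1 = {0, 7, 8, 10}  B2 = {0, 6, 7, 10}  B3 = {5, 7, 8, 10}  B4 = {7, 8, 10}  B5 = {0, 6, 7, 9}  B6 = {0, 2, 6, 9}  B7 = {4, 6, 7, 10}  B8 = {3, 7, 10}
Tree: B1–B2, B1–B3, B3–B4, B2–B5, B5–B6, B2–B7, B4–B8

A tree decomposition must satisfy three properties: every vertex lies in some bag; for every edge, both endpoints lie together in some bag; and for every vertex, the bags containing it form a connected subtree. Here vertex 1 appears in no bag, so the decomposition is invalid.

No — vertex 1 appears in no bag.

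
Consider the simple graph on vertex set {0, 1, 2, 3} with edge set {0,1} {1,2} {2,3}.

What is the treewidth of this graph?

A width-1 tree decomposition is:
Bags: B1 = {0, 1}  B2 = {1, 2}  B3 = {2, 3}
Tree: B1–B2, B2–B3
Every bag has size at most 2, so the width is 2 − 1 = 1 and tw(G) ≤ 1. G has an edge, so its treewidth is at least 1. The upper and lower bounds meet at 1, so that is the treewidth.

1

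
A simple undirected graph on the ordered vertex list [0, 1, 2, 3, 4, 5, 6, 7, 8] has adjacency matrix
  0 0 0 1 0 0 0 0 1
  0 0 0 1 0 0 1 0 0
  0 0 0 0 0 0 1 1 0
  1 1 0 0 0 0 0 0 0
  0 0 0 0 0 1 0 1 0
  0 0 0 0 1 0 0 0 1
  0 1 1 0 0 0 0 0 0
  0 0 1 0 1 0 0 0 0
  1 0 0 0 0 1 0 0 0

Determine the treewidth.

2

A width-2 tree decomposition is:
Bags: B1 = {4, 5, 8}  B2 = {0, 4, 8}  B3 = {0, 3, 4}  B4 = {1, 3, 4}  B5 = {1, 4, 6}  B6 = {2, 4, 6}  B7 = {2, 4, 7}
Tree: B1–B2, B2–B3, B3–B4, B4–B5, B5–B6, B6–B7
The largest bag has 3 vertices, giving width 2; this decomposition certifies tw(G) ≤ 2. Since 4–5–8–0–3–1–6–2–7–4 is a cycle in G, G is not acyclic. Forests are exactly the graphs of treewidth ≤ 1, so tw(G) ≥ 2. Combining the bounds, tw(G) = 2.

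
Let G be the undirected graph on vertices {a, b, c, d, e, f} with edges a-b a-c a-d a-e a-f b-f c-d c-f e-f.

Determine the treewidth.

2

A width-2 tree decomposition is:
Bags: B1 = {a, c, f}  B2 = {a, b, f}  B3 = {a, e, f}  B4 = {a, c, d}
Tree: B1–B2, B1–B3, B1–B4
The largest bag has 3 vertices, giving width 2; this decomposition certifies tw(G) ≤ 2. For the lower bound, the 3 vertices {a, c, d} are pairwise adjacent, and any tree decomposition puts a clique entirely inside one bag — forcing width ≥ 2. Hence tw(G) = 2 exactly.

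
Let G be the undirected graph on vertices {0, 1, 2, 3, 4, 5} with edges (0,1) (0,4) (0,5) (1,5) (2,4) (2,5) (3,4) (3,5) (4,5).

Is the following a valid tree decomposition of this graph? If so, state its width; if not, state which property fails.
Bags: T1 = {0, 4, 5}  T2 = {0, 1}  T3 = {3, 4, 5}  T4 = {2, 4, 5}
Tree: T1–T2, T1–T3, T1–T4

No — edge (5,1) lies in no bag.

A tree decomposition must satisfy three properties: every vertex lies in some bag; for every edge, both endpoints lie together in some bag; and for every vertex, the bags containing it form a connected subtree. Here edge (5,1) lies in no bag, so the decomposition is invalid.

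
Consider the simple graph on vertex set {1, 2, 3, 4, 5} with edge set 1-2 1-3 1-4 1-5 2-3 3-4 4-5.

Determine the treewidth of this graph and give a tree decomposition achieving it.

Treewidth 2.
One such decomposition:
Bags: B1 = {1, 3, 4}  B2 = {1, 4, 5}  B3 = {1, 2, 3}
Tree: B1–B2, B1–B3

The largest bag has 3 vertices, giving width 2; this decomposition certifies tw(G) ≤ 2. Conversely, {1, 2, 3} is a clique of size 3, and the vertices of any clique must share a bag in every tree decomposition; so some bag has ≥ 3 vertices and tw(G) ≥ 2. The upper and lower bounds meet at 2, so that is the treewidth.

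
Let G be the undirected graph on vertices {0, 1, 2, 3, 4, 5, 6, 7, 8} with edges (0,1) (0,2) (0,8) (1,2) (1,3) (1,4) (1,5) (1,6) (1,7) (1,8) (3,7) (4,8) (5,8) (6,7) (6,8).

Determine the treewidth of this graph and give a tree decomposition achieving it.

Treewidth 2.
Bags: B1 = {1, 6, 8}  B2 = {0, 1, 8}  B3 = {1, 6, 7}  B4 = {1, 4, 8}  B5 = {1, 5, 8}  B6 = {0, 1, 2}  B7 = {1, 3, 7}
Tree: B1–B2, B1–B3, B2–B4, B4–B5, B2–B6, B3–B7

The largest bag has 3 vertices, giving width 2; this decomposition certifies tw(G) ≤ 2. For the lower bound, the 3 vertices {0, 1, 8} are pairwise adjacent, and any tree decomposition puts a clique entirely inside one bag — forcing width ≥ 2. The upper and lower bounds meet at 2, so that is the treewidth.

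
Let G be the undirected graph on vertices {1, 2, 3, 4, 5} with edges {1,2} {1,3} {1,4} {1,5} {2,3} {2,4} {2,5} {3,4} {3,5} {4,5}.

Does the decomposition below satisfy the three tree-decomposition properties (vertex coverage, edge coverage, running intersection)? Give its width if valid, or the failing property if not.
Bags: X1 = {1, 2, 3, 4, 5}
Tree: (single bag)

Yes; width 4.

Every vertex of G appears in some bag (union = {1, 2, 3, 4, 5}); every edge is covered by a bag; and for each vertex v the set of bags containing v is connected in the bag tree. The decomposition is therefore valid. The largest bag has 5 vertices, so the width is 4.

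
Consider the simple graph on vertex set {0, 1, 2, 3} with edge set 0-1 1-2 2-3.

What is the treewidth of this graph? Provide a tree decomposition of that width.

Every bag has size at most 2, so the width is 2 − 1 = 1 and tw(G) ≤ 1. Since G has at least one edge (e.g. 0–1), it is not an edgeless graph, so tw(G) ≥ 1. Combining the bounds, tw(G) = 1.

Treewidth 1.
One optimal decomposition is:
Bags: B1 = {0, 1}  B2 = {1, 2}  B3 = {2, 3}
Tree: B1–B2, B2–B3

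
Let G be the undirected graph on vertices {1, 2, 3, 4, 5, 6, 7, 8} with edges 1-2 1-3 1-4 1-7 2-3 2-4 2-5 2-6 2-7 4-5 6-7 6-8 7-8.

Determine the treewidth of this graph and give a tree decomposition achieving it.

Treewidth 2.
One such decomposition:
Bags: B1 = {1, 2, 3}  B2 = {1, 2, 4}  B3 = {2, 4, 5}  B4 = {1, 2, 7}  B5 = {2, 6, 7}  B6 = {6, 7, 8}
Tree: B1–B2, B2–B3, B1–B4, B4–B5, B5–B6

Every bag has size at most 3, so the width is 3 − 1 = 2 and tw(G) ≤ 2. On the other hand G contains the 3-clique {6, 7, 8}. A clique must lie in a single bag of any decomposition, so no decomposition can have width below 2. The upper and lower bounds meet at 2, so that is the treewidth.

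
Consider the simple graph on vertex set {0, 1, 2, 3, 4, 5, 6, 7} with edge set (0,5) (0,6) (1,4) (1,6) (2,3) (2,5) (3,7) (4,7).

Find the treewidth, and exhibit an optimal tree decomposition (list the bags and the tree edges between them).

Treewidth 2.
One optimal decomposition is:
Bags: B1 = {0, 1, 6}  B2 = {0, 1, 5}  B3 = {1, 2, 5}  B4 = {1, 2, 3}  B5 = {1, 3, 7}  B6 = {1, 4, 7}
Tree: B1–B2, B2–B3, B3–B4, B4–B5, B5–B6

Every bag has size at most 3, so the width is 3 − 1 = 2 and tw(G) ≤ 2. For the lower bound, G contains the cycle 1–6–0–5–2–3–7–4–1, so G is not a forest; only forests have treewidth ≤ 1, hence tw(G) ≥ 2. Therefore the treewidth is 2.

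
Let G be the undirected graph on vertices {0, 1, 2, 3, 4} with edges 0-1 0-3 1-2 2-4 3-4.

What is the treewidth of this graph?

2

A width-2 tree decomposition is:
Bags: B1 = {0, 3, 4}  B2 = {0, 2, 4}  B3 = {0, 1, 2}
Tree: B1–B2, B2–B3
Each bag holds 3 vertices, so the decomposition has width 2, which upper-bounds the treewidth. Since 0–3–4–2–1–0 is a cycle in G, G is not acyclic. Forests are exactly the graphs of treewidth ≤ 1, so tw(G) ≥ 2. The upper and lower bounds meet at 2, so that is the treewidth.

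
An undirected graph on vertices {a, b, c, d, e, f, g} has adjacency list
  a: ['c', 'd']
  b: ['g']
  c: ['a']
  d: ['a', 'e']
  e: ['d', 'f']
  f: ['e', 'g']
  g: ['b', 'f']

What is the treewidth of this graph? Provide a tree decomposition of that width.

Treewidth 1.
Bags: B1 = {b, g}  B2 = {f, g}  B3 = {e, f}  B4 = {d, e}  B5 = {a, d}  B6 = {a, c}
Tree: B1–B2, B2–B3, B3–B4, B4–B5, B5–B6

Each bag holds 2 vertices, so the decomposition has width 1, which upper-bounds the treewidth. Since G has at least one edge (e.g. b–g), it is not an edgeless graph, so tw(G) ≥ 1. The upper and lower bounds meet at 1, so that is the treewidth.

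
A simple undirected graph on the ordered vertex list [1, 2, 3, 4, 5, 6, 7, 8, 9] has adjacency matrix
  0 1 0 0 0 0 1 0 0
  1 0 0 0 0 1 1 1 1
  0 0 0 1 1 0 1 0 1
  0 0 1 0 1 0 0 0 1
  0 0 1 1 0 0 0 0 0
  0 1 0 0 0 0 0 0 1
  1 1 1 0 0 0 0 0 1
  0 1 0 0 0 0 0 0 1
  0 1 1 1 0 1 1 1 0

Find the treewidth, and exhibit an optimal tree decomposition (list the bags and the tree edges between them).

Treewidth 2.
Bags: B1 = {3, 7, 9}  B2 = {2, 7, 9}  B3 = {1, 2, 7}  B4 = {3, 4, 9}  B5 = {2, 6, 9}  B6 = {2, 8, 9}  B7 = {3, 4, 5}
Tree: B1–B2, B2–B3, B1–B4, B2–B5, B2–B6, B4–B7

The largest bag has 3 vertices, giving width 2; this decomposition certifies tw(G) ≤ 2. For the lower bound, the 3 vertices {1, 2, 7} are pairwise adjacent, and any tree decomposition puts a clique entirely inside one bag — forcing width ≥ 2. Hence tw(G) = 2 exactly.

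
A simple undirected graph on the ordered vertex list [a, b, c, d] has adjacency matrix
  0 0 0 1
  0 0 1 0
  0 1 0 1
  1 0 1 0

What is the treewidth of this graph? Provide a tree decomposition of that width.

The largest bag has 2 vertices, giving width 1; this decomposition certifies tw(G) ≤ 1. G has an edge, so its treewidth is at least 1. Combining the bounds, tw(G) = 1.

Treewidth 1.
Bags: B1 = {a, d}  B2 = {c, d}  B3 = {b, c}
Tree: B1–B2, B2–B3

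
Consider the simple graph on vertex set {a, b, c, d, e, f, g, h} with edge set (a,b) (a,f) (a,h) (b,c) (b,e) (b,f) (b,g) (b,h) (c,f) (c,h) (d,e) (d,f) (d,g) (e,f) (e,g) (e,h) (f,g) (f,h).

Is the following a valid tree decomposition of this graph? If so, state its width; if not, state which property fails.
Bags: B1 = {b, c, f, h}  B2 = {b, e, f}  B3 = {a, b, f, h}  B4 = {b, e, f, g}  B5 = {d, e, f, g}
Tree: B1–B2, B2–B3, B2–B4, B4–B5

A tree decomposition must satisfy three properties: every vertex lies in some bag; for every edge, both endpoints lie together in some bag; and for every vertex, the bags containing it form a connected subtree. Here edge (h,e) lies in no bag, so the decomposition is invalid.

No — edge (h,e) lies in no bag.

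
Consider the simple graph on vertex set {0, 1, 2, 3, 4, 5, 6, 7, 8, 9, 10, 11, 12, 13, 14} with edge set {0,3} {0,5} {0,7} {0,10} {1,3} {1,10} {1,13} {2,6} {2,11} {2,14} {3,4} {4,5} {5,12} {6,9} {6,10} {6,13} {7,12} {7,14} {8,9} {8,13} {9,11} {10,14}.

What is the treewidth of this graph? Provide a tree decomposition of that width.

Treewidth 3.
One optimal decomposition is:
Bags: B1 = {2, 8, 9, 11}  B2 = {2, 6, 8, 9}  B3 = {2, 6, 8, 13}  B4 = {2, 6, 13, 14}  B5 = {6, 10, 13, 14}  B6 = {1, 10, 13, 14}  B7 = {1, 7, 10, 14}  B8 = {0, 1, 7, 10}  B9 = {0, 1, 3, 7}  B10 = {0, 3, 7, 12}  B11 = {0, 3, 5, 12}  B12 = {3, 4, 5, 12}
Tree: B1–B2, B2–B3, B3–B4, B4–B5, B5–B6, B6–B7, B7–B8, B8–B9, B9–B10, B10–B11, B11–B12

The largest bag has 4 vertices, giving width 3; this decomposition certifies tw(G) ≤ 3. For the lower bound: the 4 vertex sets {8,9,11}, {2}, {6}, {1,10,13,14} are disjoint, each induces a connected subgraph, and every pair is joined by at least one edge of G. Contracting each set to a single vertex therefore yields K_{4} as a minor, and since treewidth is minor-monotone, tw(G) ≥ tw(K_{4}) = 3. The upper and lower bounds meet at 3, so that is the treewidth.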